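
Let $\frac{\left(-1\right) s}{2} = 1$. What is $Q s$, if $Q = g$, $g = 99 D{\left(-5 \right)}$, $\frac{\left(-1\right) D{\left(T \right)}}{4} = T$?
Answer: $-3960$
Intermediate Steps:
$s = -2$ ($s = \left(-2\right) 1 = -2$)
$D{\left(T \right)} = - 4 T$
$g = 1980$ ($g = 99 \left(\left(-4\right) \left(-5\right)\right) = 99 \cdot 20 = 1980$)
$Q = 1980$
$Q s = 1980 \left(-2\right) = -3960$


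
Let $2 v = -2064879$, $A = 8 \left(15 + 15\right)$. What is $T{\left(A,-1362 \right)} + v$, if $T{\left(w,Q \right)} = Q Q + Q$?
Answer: $\frac{1642485}{2} \approx 8.2124 \cdot 10^{5}$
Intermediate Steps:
$A = 240$ ($A = 8 \cdot 30 = 240$)
$T{\left(w,Q \right)} = Q + Q^{2}$ ($T{\left(w,Q \right)} = Q^{2} + Q = Q + Q^{2}$)
$v = - \frac{2064879}{2}$ ($v = \frac{1}{2} \left(-2064879\right) = - \frac{2064879}{2} \approx -1.0324 \cdot 10^{6}$)
$T{\left(A,-1362 \right)} + v = - 1362 \left(1 - 1362\right) - \frac{2064879}{2} = \left(-1362\right) \left(-1361\right) - \frac{2064879}{2} = 1853682 - \frac{2064879}{2} = \frac{1642485}{2}$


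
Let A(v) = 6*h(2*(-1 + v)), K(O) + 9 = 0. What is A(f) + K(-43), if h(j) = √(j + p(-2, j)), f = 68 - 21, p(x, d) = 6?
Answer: -9 + 42*√2 ≈ 50.397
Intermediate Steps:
f = 47
K(O) = -9 (K(O) = -9 + 0 = -9)
h(j) = √(6 + j) (h(j) = √(j + 6) = √(6 + j))
A(v) = 6*√(4 + 2*v) (A(v) = 6*√(6 + 2*(-1 + v)) = 6*√(6 + (-2 + 2*v)) = 6*√(4 + 2*v))
A(f) + K(-43) = 6*√(4 + 2*47) - 9 = 6*√(4 + 94) - 9 = 6*√98 - 9 = 6*(7*√2) - 9 = 42*√2 - 9 = -9 + 42*√2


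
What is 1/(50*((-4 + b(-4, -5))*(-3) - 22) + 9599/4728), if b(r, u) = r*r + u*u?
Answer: -4728/31431601 ≈ -0.00015042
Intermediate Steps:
b(r, u) = r² + u²
1/(50*((-4 + b(-4, -5))*(-3) - 22) + 9599/4728) = 1/(50*((-4 + ((-4)² + (-5)²))*(-3) - 22) + 9599/4728) = 1/(50*((-4 + (16 + 25))*(-3) - 22) + 9599*(1/4728)) = 1/(50*((-4 + 41)*(-3) - 22) + 9599/4728) = 1/(50*(37*(-3) - 22) + 9599/4728) = 1/(50*(-111 - 22) + 9599/4728) = 1/(50*(-133) + 9599/4728) = 1/(-6650 + 9599/4728) = 1/(-31431601/4728) = -4728/31431601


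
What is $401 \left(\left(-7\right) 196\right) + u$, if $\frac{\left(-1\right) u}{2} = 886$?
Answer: $-551944$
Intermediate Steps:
$u = -1772$ ($u = \left(-2\right) 886 = -1772$)
$401 \left(\left(-7\right) 196\right) + u = 401 \left(\left(-7\right) 196\right) - 1772 = 401 \left(-1372\right) - 1772 = -550172 - 1772 = -551944$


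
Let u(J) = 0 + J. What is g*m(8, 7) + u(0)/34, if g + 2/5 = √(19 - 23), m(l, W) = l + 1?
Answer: -18/5 + 18*I ≈ -3.6 + 18.0*I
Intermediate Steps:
u(J) = J
m(l, W) = 1 + l
g = -⅖ + 2*I (g = -⅖ + √(19 - 23) = -⅖ + √(-4) = -⅖ + 2*I ≈ -0.4 + 2.0*I)
g*m(8, 7) + u(0)/34 = (-⅖ + 2*I)*(1 + 8) + 0/34 = (-⅖ + 2*I)*9 + 0*(1/34) = (-18/5 + 18*I) + 0 = -18/5 + 18*I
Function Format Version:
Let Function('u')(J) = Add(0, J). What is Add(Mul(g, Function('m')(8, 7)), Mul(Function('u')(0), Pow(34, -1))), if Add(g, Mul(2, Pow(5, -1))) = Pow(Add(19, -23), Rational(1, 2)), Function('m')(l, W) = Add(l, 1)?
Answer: Add(Rational(-18, 5), Mul(18, I)) ≈ Add(-3.6000, Mul(18.000, I))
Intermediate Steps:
Function('u')(J) = J
Function('m')(l, W) = Add(1, l)
g = Add(Rational(-2, 5), Mul(2, I)) (g = Add(Rational(-2, 5), Pow(Add(19, -23), Rational(1, 2))) = Add(Rational(-2, 5), Pow(-4, Rational(1, 2))) = Add(Rational(-2, 5), Mul(2, I)) ≈ Add(-0.40000, Mul(2.0000, I)))
Add(Mul(g, Function('m')(8, 7)), Mul(Function('u')(0), Pow(34, -1))) = Add(Mul(Add(Rational(-2, 5), Mul(2, I)), Add(1, 8)), Mul(0, Pow(34, -1))) = Add(Mul(Add(Rational(-2, 5), Mul(2, I)), 9), Mul(0, Rational(1, 34))) = Add(Add(Rational(-18, 5), Mul(18, I)), 0) = Add(Rational(-18, 5), Mul(18, I))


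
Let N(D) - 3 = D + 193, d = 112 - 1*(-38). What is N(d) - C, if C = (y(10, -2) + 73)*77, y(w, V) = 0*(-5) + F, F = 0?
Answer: -5275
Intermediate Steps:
d = 150 (d = 112 + 38 = 150)
y(w, V) = 0 (y(w, V) = 0*(-5) + 0 = 0 + 0 = 0)
N(D) = 196 + D (N(D) = 3 + (D + 193) = 3 + (193 + D) = 196 + D)
C = 5621 (C = (0 + 73)*77 = 73*77 = 5621)
N(d) - C = (196 + 150) - 1*5621 = 346 - 5621 = -5275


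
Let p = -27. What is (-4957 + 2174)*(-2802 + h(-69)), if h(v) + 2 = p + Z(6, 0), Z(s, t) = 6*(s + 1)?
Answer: 7761787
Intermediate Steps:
Z(s, t) = 6 + 6*s (Z(s, t) = 6*(1 + s) = 6 + 6*s)
h(v) = 13 (h(v) = -2 + (-27 + (6 + 6*6)) = -2 + (-27 + (6 + 36)) = -2 + (-27 + 42) = -2 + 15 = 13)
(-4957 + 2174)*(-2802 + h(-69)) = (-4957 + 2174)*(-2802 + 13) = -2783*(-2789) = 7761787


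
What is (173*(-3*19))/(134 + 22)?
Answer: -3287/52 ≈ -63.212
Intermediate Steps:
(173*(-3*19))/(134 + 22) = (173*(-57))/156 = -9861*1/156 = -3287/52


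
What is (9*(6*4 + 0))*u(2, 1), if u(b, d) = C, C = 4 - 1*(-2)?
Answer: 1296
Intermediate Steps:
C = 6 (C = 4 + 2 = 6)
u(b, d) = 6
(9*(6*4 + 0))*u(2, 1) = (9*(6*4 + 0))*6 = (9*(24 + 0))*6 = (9*24)*6 = 216*6 = 1296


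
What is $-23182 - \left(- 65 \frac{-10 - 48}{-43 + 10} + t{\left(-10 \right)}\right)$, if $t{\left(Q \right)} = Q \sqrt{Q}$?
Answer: $- \frac{761236}{33} + 10 i \sqrt{10} \approx -23068.0 + 31.623 i$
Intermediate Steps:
$t{\left(Q \right)} = Q^{\frac{3}{2}}$
$-23182 - \left(- 65 \frac{-10 - 48}{-43 + 10} + t{\left(-10 \right)}\right) = -23182 - \left(- 65 \frac{-10 - 48}{-43 + 10} + \left(-10\right)^{\frac{3}{2}}\right) = -23182 - \left(- 65 \left(- \frac{58}{-33}\right) - 10 i \sqrt{10}\right) = -23182 - \left(- 65 \left(\left(-58\right) \left(- \frac{1}{33}\right)\right) - 10 i \sqrt{10}\right) = -23182 - \left(\left(-65\right) \frac{58}{33} - 10 i \sqrt{10}\right) = -23182 - \left(- \frac{3770}{33} - 10 i \sqrt{10}\right) = -23182 + \left(\frac{3770}{33} + 10 i \sqrt{10}\right) = - \frac{761236}{33} + 10 i \sqrt{10}$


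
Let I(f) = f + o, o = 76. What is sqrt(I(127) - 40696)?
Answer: I*sqrt(40493) ≈ 201.23*I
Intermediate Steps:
I(f) = 76 + f (I(f) = f + 76 = 76 + f)
sqrt(I(127) - 40696) = sqrt((76 + 127) - 40696) = sqrt(203 - 40696) = sqrt(-40493) = I*sqrt(40493)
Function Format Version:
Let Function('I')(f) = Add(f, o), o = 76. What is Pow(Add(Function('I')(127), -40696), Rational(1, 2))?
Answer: Mul(I, Pow(40493, Rational(1, 2))) ≈ Mul(201.23, I)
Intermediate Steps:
Function('I')(f) = Add(76, f) (Function('I')(f) = Add(f, 76) = Add(76, f))
Pow(Add(Function('I')(127), -40696), Rational(1, 2)) = Pow(Add(Add(76, 127), -40696), Rational(1, 2)) = Pow(Add(203, -40696), Rational(1, 2)) = Pow(-40493, Rational(1, 2)) = Mul(I, Pow(40493, Rational(1, 2)))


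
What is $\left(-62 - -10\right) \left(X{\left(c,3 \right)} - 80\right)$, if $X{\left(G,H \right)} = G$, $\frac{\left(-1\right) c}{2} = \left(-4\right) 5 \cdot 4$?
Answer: $-4160$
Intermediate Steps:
$c = 160$ ($c = - 2 \left(-4\right) 5 \cdot 4 = - 2 \left(\left(-20\right) 4\right) = \left(-2\right) \left(-80\right) = 160$)
$\left(-62 - -10\right) \left(X{\left(c,3 \right)} - 80\right) = \left(-62 - -10\right) \left(160 - 80\right) = \left(-62 + 10\right) 80 = \left(-52\right) 80 = -4160$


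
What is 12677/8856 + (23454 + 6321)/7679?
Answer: 361034083/68005224 ≈ 5.3089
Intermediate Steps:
12677/8856 + (23454 + 6321)/7679 = 12677*(1/8856) + 29775*(1/7679) = 12677/8856 + 29775/7679 = 361034083/68005224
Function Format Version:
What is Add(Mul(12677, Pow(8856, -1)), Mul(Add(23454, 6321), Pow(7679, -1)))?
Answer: Rational(361034083, 68005224) ≈ 5.3089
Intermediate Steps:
Add(Mul(12677, Pow(8856, -1)), Mul(Add(23454, 6321), Pow(7679, -1))) = Add(Mul(12677, Rational(1, 8856)), Mul(29775, Rational(1, 7679))) = Add(Rational(12677, 8856), Rational(29775, 7679)) = Rational(361034083, 68005224)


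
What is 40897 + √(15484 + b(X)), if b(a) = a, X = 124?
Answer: 40897 + 2*√3902 ≈ 41022.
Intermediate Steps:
40897 + √(15484 + b(X)) = 40897 + √(15484 + 124) = 40897 + √15608 = 40897 + 2*√3902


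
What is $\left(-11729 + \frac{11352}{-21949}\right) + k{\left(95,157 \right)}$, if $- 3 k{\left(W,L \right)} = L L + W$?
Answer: $- \frac{438486525}{21949} \approx -19978.0$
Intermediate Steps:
$k{\left(W,L \right)} = - \frac{W}{3} - \frac{L^{2}}{3}$ ($k{\left(W,L \right)} = - \frac{L L + W}{3} = - \frac{L^{2} + W}{3} = - \frac{W + L^{2}}{3} = - \frac{W}{3} - \frac{L^{2}}{3}$)
$\left(-11729 + \frac{11352}{-21949}\right) + k{\left(95,157 \right)} = \left(-11729 + \frac{11352}{-21949}\right) - \left(\frac{95}{3} + \frac{157^{2}}{3}\right) = \left(-11729 + 11352 \left(- \frac{1}{21949}\right)\right) - 8248 = \left(-11729 - \frac{11352}{21949}\right) - 8248 = - \frac{257451173}{21949} - 8248 = - \frac{438486525}{21949}$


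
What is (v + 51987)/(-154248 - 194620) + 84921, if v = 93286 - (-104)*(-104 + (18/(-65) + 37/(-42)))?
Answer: 3110738934599/36631140 ≈ 84921.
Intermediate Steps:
v = 8646706/105 (v = 93286 - (-104)*(-104 + (18*(-1/65) + 37*(-1/42))) = 93286 - (-104)*(-104 + (-18/65 - 37/42)) = 93286 - (-104)*(-104 - 3161/2730) = 93286 - (-104)*(-287081)/2730 = 93286 - 1*1148324/105 = 93286 - 1148324/105 = 8646706/105 ≈ 82350.)
(v + 51987)/(-154248 - 194620) + 84921 = (8646706/105 + 51987)/(-154248 - 194620) + 84921 = (14105341/105)/(-348868) + 84921 = (14105341/105)*(-1/348868) + 84921 = -14105341/36631140 + 84921 = 3110738934599/36631140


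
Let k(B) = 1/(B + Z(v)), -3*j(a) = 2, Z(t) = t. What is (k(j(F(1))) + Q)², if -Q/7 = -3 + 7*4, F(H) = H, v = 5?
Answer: 5161984/169 ≈ 30544.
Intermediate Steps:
j(a) = -⅔ (j(a) = -⅓*2 = -⅔)
k(B) = 1/(5 + B) (k(B) = 1/(B + 5) = 1/(5 + B))
Q = -175 (Q = -7*(-3 + 7*4) = -7*(-3 + 28) = -7*25 = -175)
(k(j(F(1))) + Q)² = (1/(5 - ⅔) - 175)² = (1/(13/3) - 175)² = (3/13 - 175)² = (-2272/13)² = 5161984/169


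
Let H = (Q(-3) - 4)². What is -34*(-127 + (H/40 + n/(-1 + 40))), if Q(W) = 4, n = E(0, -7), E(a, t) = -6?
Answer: 56202/13 ≈ 4323.2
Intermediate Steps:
n = -6
H = 0 (H = (4 - 4)² = 0² = 0)
-34*(-127 + (H/40 + n/(-1 + 40))) = -34*(-127 + (0/40 - 6/(-1 + 40))) = -34*(-127 + (0*(1/40) - 6/39)) = -34*(-127 + (0 - 6*1/39)) = -34*(-127 + (0 - 2/13)) = -34*(-127 - 2/13) = -34*(-1653/13) = 56202/13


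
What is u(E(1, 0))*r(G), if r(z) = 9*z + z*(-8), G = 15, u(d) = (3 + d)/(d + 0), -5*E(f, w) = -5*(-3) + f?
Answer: 15/16 ≈ 0.93750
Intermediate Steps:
E(f, w) = -3 - f/5 (E(f, w) = -(-5*(-3) + f)/5 = -(15 + f)/5 = -3 - f/5)
u(d) = (3 + d)/d
r(z) = z (r(z) = 9*z - 8*z = z)
u(E(1, 0))*r(G) = ((3 + (-3 - ⅕*1))/(-3 - ⅕*1))*15 = ((3 + (-3 - ⅕))/(-3 - ⅕))*15 = ((3 - 16/5)/(-16/5))*15 = -5/16*(-⅕)*15 = (1/16)*15 = 15/16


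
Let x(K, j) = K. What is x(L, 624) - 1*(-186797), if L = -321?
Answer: 186476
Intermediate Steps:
x(L, 624) - 1*(-186797) = -321 - 1*(-186797) = -321 + 186797 = 186476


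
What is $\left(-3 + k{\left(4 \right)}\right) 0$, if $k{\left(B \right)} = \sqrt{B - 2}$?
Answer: $0$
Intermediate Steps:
$k{\left(B \right)} = \sqrt{-2 + B}$
$\left(-3 + k{\left(4 \right)}\right) 0 = \left(-3 + \sqrt{-2 + 4}\right) 0 = \left(-3 + \sqrt{2}\right) 0 = 0$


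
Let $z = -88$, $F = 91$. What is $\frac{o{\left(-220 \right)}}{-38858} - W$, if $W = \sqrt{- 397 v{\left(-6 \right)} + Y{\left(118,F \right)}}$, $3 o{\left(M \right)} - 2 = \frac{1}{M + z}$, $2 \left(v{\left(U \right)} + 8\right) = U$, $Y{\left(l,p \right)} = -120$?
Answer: $- \frac{205}{11968264} - \sqrt{4247} \approx -65.169$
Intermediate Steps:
$v{\left(U \right)} = -8 + \frac{U}{2}$
$o{\left(M \right)} = \frac{2}{3} + \frac{1}{3 \left(-88 + M\right)}$ ($o{\left(M \right)} = \frac{2}{3} + \frac{1}{3 \left(M - 88\right)} = \frac{2}{3} + \frac{1}{3 \left(-88 + M\right)}$)
$W = \sqrt{4247}$ ($W = \sqrt{- 397 \left(-8 + \frac{1}{2} \left(-6\right)\right) - 120} = \sqrt{- 397 \left(-8 - 3\right) - 120} = \sqrt{\left(-397\right) \left(-11\right) - 120} = \sqrt{4367 - 120} = \sqrt{4247} \approx 65.169$)
$\frac{o{\left(-220 \right)}}{-38858} - W = \frac{\frac{1}{3} \frac{1}{-88 - 220} \left(-175 + 2 \left(-220\right)\right)}{-38858} - \sqrt{4247} = \frac{-175 - 440}{3 \left(-308\right)} \left(- \frac{1}{38858}\right) - \sqrt{4247} = \frac{1}{3} \left(- \frac{1}{308}\right) \left(-615\right) \left(- \frac{1}{38858}\right) - \sqrt{4247} = \frac{205}{308} \left(- \frac{1}{38858}\right) - \sqrt{4247} = - \frac{205}{11968264} - \sqrt{4247}$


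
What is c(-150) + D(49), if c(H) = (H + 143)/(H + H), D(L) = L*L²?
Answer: 35294707/300 ≈ 1.1765e+5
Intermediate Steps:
D(L) = L³
c(H) = (143 + H)/(2*H) (c(H) = (143 + H)/((2*H)) = (143 + H)*(1/(2*H)) = (143 + H)/(2*H))
c(-150) + D(49) = (½)*(143 - 150)/(-150) + 49³ = (½)*(-1/150)*(-7) + 117649 = 7/300 + 117649 = 35294707/300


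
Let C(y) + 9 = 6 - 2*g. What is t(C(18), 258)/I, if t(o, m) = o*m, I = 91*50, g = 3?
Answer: -1161/2275 ≈ -0.51033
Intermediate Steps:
C(y) = -9 (C(y) = -9 + (6 - 2*3) = -9 + (6 - 6) = -9 + 0 = -9)
I = 4550
t(o, m) = m*o
t(C(18), 258)/I = (258*(-9))/4550 = -2322*1/4550 = -1161/2275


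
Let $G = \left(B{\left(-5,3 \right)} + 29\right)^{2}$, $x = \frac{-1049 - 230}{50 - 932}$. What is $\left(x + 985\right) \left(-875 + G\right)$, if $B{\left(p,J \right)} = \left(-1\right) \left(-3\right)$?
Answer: $\frac{129637301}{882} \approx 1.4698 \cdot 10^{5}$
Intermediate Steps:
$B{\left(p,J \right)} = 3$
$x = \frac{1279}{882}$ ($x = - \frac{1279}{-882} = \left(-1279\right) \left(- \frac{1}{882}\right) = \frac{1279}{882} \approx 1.4501$)
$G = 1024$ ($G = \left(3 + 29\right)^{2} = 32^{2} = 1024$)
$\left(x + 985\right) \left(-875 + G\right) = \left(\frac{1279}{882} + 985\right) \left(-875 + 1024\right) = \frac{870049}{882} \cdot 149 = \frac{129637301}{882}$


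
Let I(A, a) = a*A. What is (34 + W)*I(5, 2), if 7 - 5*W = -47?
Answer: 448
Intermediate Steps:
W = 54/5 (W = 7/5 - ⅕*(-47) = 7/5 + 47/5 = 54/5 ≈ 10.800)
I(A, a) = A*a
(34 + W)*I(5, 2) = (34 + 54/5)*(5*2) = (224/5)*10 = 448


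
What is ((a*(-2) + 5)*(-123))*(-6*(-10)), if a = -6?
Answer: -125460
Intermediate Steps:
((a*(-2) + 5)*(-123))*(-6*(-10)) = ((-6*(-2) + 5)*(-123))*(-6*(-10)) = ((12 + 5)*(-123))*60 = (17*(-123))*60 = -2091*60 = -125460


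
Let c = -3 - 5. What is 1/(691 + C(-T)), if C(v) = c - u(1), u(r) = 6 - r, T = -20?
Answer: 1/678 ≈ 0.0014749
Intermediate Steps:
c = -8
C(v) = -13 (C(v) = -8 - (6 - 1*1) = -8 - (6 - 1) = -8 - 1*5 = -8 - 5 = -13)
1/(691 + C(-T)) = 1/(691 - 13) = 1/678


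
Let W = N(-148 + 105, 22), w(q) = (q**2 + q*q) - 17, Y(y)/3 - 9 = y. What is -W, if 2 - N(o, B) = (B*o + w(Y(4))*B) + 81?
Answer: 65683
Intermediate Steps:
Y(y) = 27 + 3*y
w(q) = -17 + 2*q**2 (w(q) = (q**2 + q**2) - 17 = 2*q**2 - 17 = -17 + 2*q**2)
N(o, B) = -79 - 3025*B - B*o (N(o, B) = 2 - ((B*o + (-17 + 2*(27 + 3*4)**2)*B) + 81) = 2 - ((B*o + (-17 + 2*(27 + 12)**2)*B) + 81) = 2 - ((B*o + (-17 + 2*39**2)*B) + 81) = 2 - ((B*o + (-17 + 2*1521)*B) + 81) = 2 - ((B*o + (-17 + 3042)*B) + 81) = 2 - ((B*o + 3025*B) + 81) = 2 - ((3025*B + B*o) + 81) = 2 - (81 + 3025*B + B*o) = 2 + (-81 - 3025*B - B*o) = -79 - 3025*B - B*o)
W = -65683 (W = -79 - 3025*22 - 1*22*(-148 + 105) = -79 - 66550 - 1*22*(-43) = -79 - 66550 + 946 = -65683)
-W = -1*(-65683) = 65683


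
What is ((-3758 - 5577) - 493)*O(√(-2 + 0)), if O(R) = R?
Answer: -9828*I*√2 ≈ -13899.0*I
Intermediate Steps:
((-3758 - 5577) - 493)*O(√(-2 + 0)) = ((-3758 - 5577) - 493)*√(-2 + 0) = (-9335 - 493)*√(-2) = -9828*I*√2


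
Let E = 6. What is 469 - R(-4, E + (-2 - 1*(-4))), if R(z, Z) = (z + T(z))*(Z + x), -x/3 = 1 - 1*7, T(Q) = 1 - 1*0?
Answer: 547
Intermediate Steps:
T(Q) = 1 (T(Q) = 1 + 0 = 1)
x = 18 (x = -3*(1 - 1*7) = -3*(1 - 7) = -3*(-6) = 18)
R(z, Z) = (1 + z)*(18 + Z) (R(z, Z) = (z + 1)*(Z + 18) = (1 + z)*(18 + Z))
469 - R(-4, E + (-2 - 1*(-4))) = 469 - (18 + (6 + (-2 - 1*(-4))) + 18*(-4) + (6 + (-2 - 1*(-4)))*(-4)) = 469 - (18 + (6 + (-2 + 4)) - 72 + (6 + (-2 + 4))*(-4)) = 469 - (18 + (6 + 2) - 72 + (6 + 2)*(-4)) = 469 - (18 + 8 - 72 + 8*(-4)) = 469 - (18 + 8 - 72 - 32) = 469 - 1*(-78) = 469 + 78 = 547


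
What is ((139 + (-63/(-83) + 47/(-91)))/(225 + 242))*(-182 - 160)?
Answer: -359681058/3527251 ≈ -101.97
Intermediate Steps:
((139 + (-63/(-83) + 47/(-91)))/(225 + 242))*(-182 - 160) = ((139 + (-63*(-1/83) + 47*(-1/91)))/467)*(-342) = ((139 + (63/83 - 47/91))*(1/467))*(-342) = ((139 + 1832/7553)*(1/467))*(-342) = ((1051699/7553)*(1/467))*(-342) = (1051699/3527251)*(-342) = -359681058/3527251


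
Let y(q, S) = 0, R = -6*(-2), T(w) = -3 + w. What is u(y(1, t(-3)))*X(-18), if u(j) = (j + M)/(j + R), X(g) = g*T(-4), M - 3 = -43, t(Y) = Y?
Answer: -420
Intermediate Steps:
M = -40 (M = 3 - 43 = -40)
R = 12
X(g) = -7*g (X(g) = g*(-3 - 4) = g*(-7) = -7*g)
u(j) = (-40 + j)/(12 + j) (u(j) = (j - 40)/(j + 12) = (-40 + j)/(12 + j))
u(y(1, t(-3)))*X(-18) = ((-40 + 0)/(12 + 0))*(-7*(-18)) = (-40/12)*126 = ((1/12)*(-40))*126 = -10/3*126 = -420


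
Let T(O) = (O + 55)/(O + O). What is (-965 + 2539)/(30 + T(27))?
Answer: 42498/851 ≈ 49.939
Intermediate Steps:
T(O) = (55 + O)/(2*O) (T(O) = (55 + O)/((2*O)) = (55 + O)*(1/(2*O)) = (55 + O)/(2*O))
(-965 + 2539)/(30 + T(27)) = (-965 + 2539)/(30 + (½)*(55 + 27)/27) = 1574/(30 + (½)*(1/27)*82) = 1574/(30 + 41/27) = 1574/(851/27) = 1574*(27/851) = 42498/851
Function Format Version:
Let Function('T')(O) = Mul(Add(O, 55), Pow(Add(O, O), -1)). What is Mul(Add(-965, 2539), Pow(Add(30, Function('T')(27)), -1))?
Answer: Rational(42498, 851) ≈ 49.939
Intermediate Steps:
Function('T')(O) = Mul(Rational(1, 2), Pow(O, -1), Add(55, O)) (Function('T')(O) = Mul(Add(55, O), Pow(Mul(2, O), -1)) = Mul(Add(55, O), Mul(Rational(1, 2), Pow(O, -1))) = Mul(Rational(1, 2), Pow(O, -1), Add(55, O)))
Mul(Add(-965, 2539), Pow(Add(30, Function('T')(27)), -1)) = Mul(Add(-965, 2539), Pow(Add(30, Mul(Rational(1, 2), Pow(27, -1), Add(55, 27))), -1)) = Mul(1574, Pow(Add(30, Mul(Rational(1, 2), Rational(1, 27), 82)), -1)) = Mul(1574, Pow(Add(30, Rational(41, 27)), -1)) = Mul(1574, Pow(Rational(851, 27), -1)) = Mul(1574, Rational(27, 851)) = Rational(42498, 851)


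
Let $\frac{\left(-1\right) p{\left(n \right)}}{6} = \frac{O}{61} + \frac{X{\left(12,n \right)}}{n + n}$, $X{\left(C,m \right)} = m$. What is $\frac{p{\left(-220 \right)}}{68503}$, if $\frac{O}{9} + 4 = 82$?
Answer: $- \frac{4395}{4178683} \approx -0.0010518$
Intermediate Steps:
$O = 702$ ($O = -36 + 9 \cdot 82 = -36 + 738 = 702$)
$p{\left(n \right)} = - \frac{4395}{61}$ ($p{\left(n \right)} = - 6 \left(\frac{702}{61} + \frac{n}{n + n}\right) = - 6 \left(702 \cdot \frac{1}{61} + \frac{n}{2 n}\right) = - 6 \left(\frac{702}{61} + n \frac{1}{2 n}\right) = - 6 \left(\frac{702}{61} + \frac{1}{2}\right) = \left(-6\right) \frac{1465}{122} = - \frac{4395}{61}$)
$\frac{p{\left(-220 \right)}}{68503} = - \frac{4395}{61 \cdot 68503} = \left(- \frac{4395}{61}\right) \frac{1}{68503} = - \frac{4395}{4178683}$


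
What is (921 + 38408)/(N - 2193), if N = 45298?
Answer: 39329/43105 ≈ 0.91240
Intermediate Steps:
(921 + 38408)/(N - 2193) = (921 + 38408)/(45298 - 2193) = 39329/43105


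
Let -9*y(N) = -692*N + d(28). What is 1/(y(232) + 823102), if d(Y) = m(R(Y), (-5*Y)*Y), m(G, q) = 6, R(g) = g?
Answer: 9/7568456 ≈ 1.1891e-6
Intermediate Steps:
d(Y) = 6
y(N) = -⅔ + 692*N/9 (y(N) = -(-692*N + 6)/9 = -(6 - 692*N)/9 = -⅔ + 692*N/9)
1/(y(232) + 823102) = 1/((-⅔ + (692/9)*232) + 823102) = 1/((-⅔ + 160544/9) + 823102) = 1/(160538/9 + 823102) = 1/(7568456/9) = 9/7568456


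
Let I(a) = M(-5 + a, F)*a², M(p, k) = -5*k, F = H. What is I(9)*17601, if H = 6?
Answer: -42770430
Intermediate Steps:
F = 6
I(a) = -30*a² (I(a) = (-5*6)*a² = -30*a²)
I(9)*17601 = -30*9²*17601 = -30*81*17601 = -2430*17601 = -42770430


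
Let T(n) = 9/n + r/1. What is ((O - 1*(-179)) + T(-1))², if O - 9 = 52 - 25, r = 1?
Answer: 42849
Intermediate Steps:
T(n) = 1 + 9/n (T(n) = 9/n + 1/1 = 9/n + 1*1 = 9/n + 1 = 1 + 9/n)
O = 36 (O = 9 + (52 - 25) = 9 + 27 = 36)
((O - 1*(-179)) + T(-1))² = ((36 - 1*(-179)) + (9 - 1)/(-1))² = ((36 + 179) - 1*8)² = (215 - 8)² = 207² = 42849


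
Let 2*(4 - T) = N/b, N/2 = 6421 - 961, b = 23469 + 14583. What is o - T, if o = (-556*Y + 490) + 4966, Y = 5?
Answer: 1210481/453 ≈ 2672.1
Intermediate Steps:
b = 38052
N = 10920 (N = 2*(6421 - 961) = 2*5460 = 10920)
T = 1747/453 (T = 4 - 5460/38052 = 4 - ½*130/453 = 4 - 65/453 = 1747/453 ≈ 3.8565)
o = 2676 (o = (-556*5 + 490) + 4966 = (-2780 + 490) + 4966 = -2290 + 4966 = 2676)
o - T = 2676 - 1*1747/453 = 2676 - 1747/453 = 1210481/453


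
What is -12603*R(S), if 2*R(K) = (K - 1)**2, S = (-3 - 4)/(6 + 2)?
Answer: -2835675/128 ≈ -22154.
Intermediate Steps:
S = -7/8 ≈ -0.87500
R(K) = (-1 + K)**2/2 (R(K) = (K - 1)**2/2 = (-1 + K)**2/2)
-12603*R(S) = -12603*(-1 - 7/8)**2/2 = -12603*(-15/8)**2/2 = -12603*225/(2*64) = -12603*225/128 = -2835675/128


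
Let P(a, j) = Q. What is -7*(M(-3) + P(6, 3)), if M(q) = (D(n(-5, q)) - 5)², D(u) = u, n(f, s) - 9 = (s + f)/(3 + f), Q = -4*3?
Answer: -364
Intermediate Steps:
Q = -12
P(a, j) = -12
n(f, s) = 9 + (f + s)/(3 + f) (n(f, s) = 9 + (s + f)/(3 + f) = 9 + (f + s)/(3 + f))
M(q) = (13/2 - q/2)² (M(q) = ((27 + q + 10*(-5))/(3 - 5) - 5)² = ((27 + q - 50)/(-2) - 5)² = (-(-23 + q)/2 - 5)² = ((23/2 - q/2) - 5)² = (13/2 - q/2)²)
-7*(M(-3) + P(6, 3)) = -7*((13 - 1*(-3))²/4 - 12) = -7*((13 + 3)²/4 - 12) = -7*((¼)*16² - 12) = -7*((¼)*256 - 12) = -7*(64 - 12) = -7*52 = -364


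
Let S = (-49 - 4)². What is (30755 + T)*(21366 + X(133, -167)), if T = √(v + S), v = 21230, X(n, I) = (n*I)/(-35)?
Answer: 676628453 + 330009*√2671/5 ≈ 6.8004e+8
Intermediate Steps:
X(n, I) = -I*n/35 (X(n, I) = (I*n)*(-1/35) = -I*n/35)
S = 2809 (S = (-53)² = 2809)
T = 3*√2671 (T = √(21230 + 2809) = √24039 = 3*√2671 ≈ 155.05)
(30755 + T)*(21366 + X(133, -167)) = (30755 + 3*√2671)*(21366 - 1/35*(-167)*133) = (30755 + 3*√2671)*(21366 + 3173/5) = (30755 + 3*√2671)*(110003/5) = 676628453 + 330009*√2671/5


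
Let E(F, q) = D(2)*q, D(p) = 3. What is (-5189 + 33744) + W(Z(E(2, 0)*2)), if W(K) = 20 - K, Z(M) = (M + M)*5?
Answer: 28575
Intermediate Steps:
E(F, q) = 3*q
Z(M) = 10*M (Z(M) = (2*M)*5 = 10*M)
(-5189 + 33744) + W(Z(E(2, 0)*2)) = (-5189 + 33744) + (20 - 10*(3*0)*2) = 28555 + (20 - 10*0*2) = 28555 + (20 - 10*0) = 28555 + (20 - 1*0) = 28555 + (20 + 0) = 28555 + 20 = 28575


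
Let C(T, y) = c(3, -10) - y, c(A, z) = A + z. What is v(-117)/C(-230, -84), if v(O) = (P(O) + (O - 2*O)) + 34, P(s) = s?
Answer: 34/77 ≈ 0.44156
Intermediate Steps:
C(T, y) = -7 - y (C(T, y) = (3 - 10) - y = -7 - y)
v(O) = 34 (v(O) = (O + (O - 2*O)) + 34 = (O - O) + 34 = 0 + 34 = 34)
v(-117)/C(-230, -84) = 34/(-7 - 1*(-84)) = 34/(-7 + 84) = 34/77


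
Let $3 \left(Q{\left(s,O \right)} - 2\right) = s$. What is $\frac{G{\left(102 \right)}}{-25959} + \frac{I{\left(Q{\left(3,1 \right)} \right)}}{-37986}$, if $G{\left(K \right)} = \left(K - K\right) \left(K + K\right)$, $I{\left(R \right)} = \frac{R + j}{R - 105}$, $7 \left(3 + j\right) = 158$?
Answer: $\frac{79}{13561002} \approx 5.8255 \cdot 10^{-6}$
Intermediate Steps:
$Q{\left(s,O \right)} = 2 + \frac{s}{3}$
$j = \frac{137}{7}$ ($j = -3 + \frac{1}{7} \cdot 158 = -3 + \frac{158}{7} = \frac{137}{7} \approx 19.571$)
$I{\left(R \right)} = \frac{\frac{137}{7} + R}{-105 + R}$ ($I{\left(R \right)} = \frac{R + \frac{137}{7}}{R - 105} = \frac{\frac{137}{7} + R}{-105 + R}$)
$G{\left(K \right)} = 0$ ($G{\left(K \right)} = 0 \cdot 2 K = 0$)
$\frac{G{\left(102 \right)}}{-25959} + \frac{I{\left(Q{\left(3,1 \right)} \right)}}{-37986} = \frac{0}{-25959} + \frac{\frac{1}{-105 + \left(2 + \frac{1}{3} \cdot 3\right)} \left(\frac{137}{7} + \left(2 + \frac{1}{3} \cdot 3\right)\right)}{-37986} = 0 \left(- \frac{1}{25959}\right) + \frac{\frac{137}{7} + \left(2 + 1\right)}{-105 + \left(2 + 1\right)} \left(- \frac{1}{37986}\right) = 0 + \frac{\frac{137}{7} + 3}{-105 + 3} \left(- \frac{1}{37986}\right) = 0 + \frac{1}{-102} \cdot \frac{158}{7} \left(- \frac{1}{37986}\right) = 0 + \left(- \frac{1}{102}\right) \frac{158}{7} \left(- \frac{1}{37986}\right) = 0 - - \frac{79}{13561002} = 0 + \frac{79}{13561002} = \frac{79}{13561002}$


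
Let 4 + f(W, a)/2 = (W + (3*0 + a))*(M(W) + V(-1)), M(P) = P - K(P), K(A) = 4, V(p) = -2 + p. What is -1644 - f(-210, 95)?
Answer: -51546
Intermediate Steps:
M(P) = -4 + P (M(P) = P - 1*4 = P - 4 = -4 + P)
f(W, a) = -8 + 2*(-7 + W)*(W + a) (f(W, a) = -8 + 2*((W + (3*0 + a))*((-4 + W) + (-2 - 1))) = -8 + 2*((W + (0 + a))*((-4 + W) - 3)) = -8 + 2*((W + a)*(-7 + W)) = -8 + 2*((-7 + W)*(W + a)) = -8 + 2*(-7 + W)*(W + a))
-1644 - f(-210, 95) = -1644 - (-8 - 14*(-210) - 14*95 + 2*(-210)**2 + 2*(-210)*95) = -1644 - (-8 + 2940 - 1330 + 2*44100 - 39900) = -1644 - (-8 + 2940 - 1330 + 88200 - 39900) = -1644 - 1*49902 = -1644 - 49902 = -51546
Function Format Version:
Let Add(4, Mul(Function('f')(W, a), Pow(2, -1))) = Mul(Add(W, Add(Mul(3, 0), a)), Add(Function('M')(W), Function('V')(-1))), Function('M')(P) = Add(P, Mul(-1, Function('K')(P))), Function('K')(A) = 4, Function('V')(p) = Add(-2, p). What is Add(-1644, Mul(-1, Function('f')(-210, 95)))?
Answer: -51546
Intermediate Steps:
Function('M')(P) = Add(-4, P) (Function('M')(P) = Add(P, Mul(-1, 4)) = Add(P, -4) = Add(-4, P))
Function('f')(W, a) = Add(-8, Mul(2, Add(-7, W), Add(W, a))) (Function('f')(W, a) = Add(-8, Mul(2, Mul(Add(W, Add(Mul(3, 0), a)), Add(Add(-4, W), Add(-2, -1))))) = Add(-8, Mul(2, Mul(Add(W, Add(0, a)), Add(Add(-4, W), -3)))) = Add(-8, Mul(2, Mul(Add(W, a), Add(-7, W)))) = Add(-8, Mul(2, Mul(Add(-7, W), Add(W, a)))) = Add(-8, Mul(2, Add(-7, W), Add(W, a))))
Add(-1644, Mul(-1, Function('f')(-210, 95))) = Add(-1644, Mul(-1, Add(-8, Mul(-14, -210), Mul(-14, 95), Mul(2, Pow(-210, 2)), Mul(2, -210, 95)))) = Add(-1644, Mul(-1, Add(-8, 2940, -1330, Mul(2, 44100), -39900))) = Add(-1644, Mul(-1, Add(-8, 2940, -1330, 88200, -39900))) = Add(-1644, Mul(-1, 49902)) = Add(-1644, -49902) = -51546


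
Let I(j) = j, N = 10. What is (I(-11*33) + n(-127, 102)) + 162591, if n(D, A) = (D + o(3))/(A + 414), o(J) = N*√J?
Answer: 83709521/516 + 5*√3/258 ≈ 1.6223e+5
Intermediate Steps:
o(J) = 10*√J
n(D, A) = (D + 10*√3)/(414 + A) (n(D, A) = (D + 10*√3)/(A + 414) = (D + 10*√3)/(414 + A))
(I(-11*33) + n(-127, 102)) + 162591 = (-11*33 + (-127 + 10*√3)/(414 + 102)) + 162591 = (-363 + (-127 + 10*√3)/516) + 162591 = (-363 + (-127/516 + 5*√3/258)) + 162591 = (-187435/516 + 5*√3/258) + 162591 = 83709521/516 + 5*√3/258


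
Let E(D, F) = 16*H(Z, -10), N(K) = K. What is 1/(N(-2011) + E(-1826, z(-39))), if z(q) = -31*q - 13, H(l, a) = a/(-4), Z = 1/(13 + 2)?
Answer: -1/1971 ≈ -0.00050736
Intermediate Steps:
Z = 1/15 ≈ 0.066667
H(l, a) = -a/4 (H(l, a) = a*(-1/4) = -a/4)
z(q) = -13 - 31*q
E(D, F) = 40 (E(D, F) = 16*(-1/4*(-10)) = 16*(5/2) = 40)
1/(N(-2011) + E(-1826, z(-39))) = 1/(-2011 + 40) = 1/(-1971) = -1/1971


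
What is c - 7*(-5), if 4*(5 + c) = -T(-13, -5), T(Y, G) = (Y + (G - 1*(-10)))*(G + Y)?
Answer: -6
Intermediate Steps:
T(Y, G) = (G + Y)*(10 + G + Y) (T(Y, G) = (Y + (G + 10))*(G + Y) = (Y + (10 + G))*(G + Y) = (10 + G + Y)*(G + Y) = (G + Y)*(10 + G + Y))
c = -41 (c = -5 + (-((-5)**2 + (-13)**2 + 10*(-5) + 10*(-13) + 2*(-5)*(-13)))/4 = -5 + (-(25 + 169 - 50 - 130 + 130))/4 = -5 + (-1*144)/4 = -5 + (1/4)*(-144) = -5 - 36 = -41)
c - 7*(-5) = -41 - 7*(-5) = -41 - 1*(-35) = -41 + 35 = -6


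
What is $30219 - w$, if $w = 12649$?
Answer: $17570$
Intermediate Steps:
$30219 - w = 30219 - 12649 = 17570$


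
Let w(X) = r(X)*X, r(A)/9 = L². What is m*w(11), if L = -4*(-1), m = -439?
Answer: -695376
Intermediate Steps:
L = 4
r(A) = 144 (r(A) = 9*4² = 9*16 = 144)
w(X) = 144*X
m*w(11) = -63216*11 = -439*1584 = -695376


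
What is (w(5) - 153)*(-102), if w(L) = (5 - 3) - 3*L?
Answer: 16932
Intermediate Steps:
w(L) = 2 - 3*L
(w(5) - 153)*(-102) = ((2 - 3*5) - 153)*(-102) = ((2 - 15) - 153)*(-102) = (-13 - 153)*(-102) = -166*(-102) = 16932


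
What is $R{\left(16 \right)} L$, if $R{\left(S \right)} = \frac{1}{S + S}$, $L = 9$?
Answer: $\frac{9}{32} \approx 0.28125$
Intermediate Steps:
$R{\left(S \right)} = \frac{1}{2 S}$
$R{\left(16 \right)} L = \frac{1}{2 \cdot 16} \cdot 9 = \frac{1}{2} \cdot \frac{1}{16} \cdot 9 = \frac{1}{32} \cdot 9 = \frac{9}{32}$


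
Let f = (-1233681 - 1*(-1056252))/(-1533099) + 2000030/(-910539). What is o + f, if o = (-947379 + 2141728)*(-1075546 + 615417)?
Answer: -255716265848699169192440/465315476787 ≈ -5.4955e+11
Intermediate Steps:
f = -968229322913/465315476787 (f = (-1233681 + 1056252)*(-1/1533099) + 2000030*(-1/910539) = -177429*(-1/1533099) - 2000030/910539 = 59143/511033 - 2000030/910539 = -968229322913/465315476787 ≈ -2.0808)
o = -549554611021 (o = 1194349*(-460129) = -549554611021)
o + f = -549554611021 - 968229322913/465315476787 = -255716265848699169192440/465315476787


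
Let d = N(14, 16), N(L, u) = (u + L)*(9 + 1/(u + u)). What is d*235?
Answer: 1018725/16 ≈ 63670.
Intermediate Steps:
N(L, u) = (9 + 1/(2*u))*(L + u) (N(L, u) = (L + u)*(9 + 1/(2*u)) = (9 + 1/(2*u))*(L + u))
d = 4335/16 (d = (½)*(14 + 16*(1 + 18*14 + 18*16))/16 = (½)*(1/16)*(14 + 16*(1 + 252 + 288)) = (½)*(1/16)*(14 + 16*541) = (½)*(1/16)*(14 + 8656) = (½)*(1/16)*8670 = 4335/16 ≈ 270.94)
d*235 = (4335/16)*235 = 1018725/16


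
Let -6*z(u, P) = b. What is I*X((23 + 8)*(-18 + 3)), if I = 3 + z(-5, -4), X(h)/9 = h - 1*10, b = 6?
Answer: -8550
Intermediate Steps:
z(u, P) = -1 (z(u, P) = -⅙*6 = -1)
X(h) = -90 + 9*h (X(h) = 9*(h - 1*10) = 9*(h - 10) = 9*(-10 + h) = -90 + 9*h)
I = 2 (I = 3 - 1 = 2)
I*X((23 + 8)*(-18 + 3)) = 2*(-90 + 9*((23 + 8)*(-18 + 3))) = 2*(-90 + 9*(31*(-15))) = 2*(-90 + 9*(-465)) = 2*(-90 - 4185) = 2*(-4275) = -8550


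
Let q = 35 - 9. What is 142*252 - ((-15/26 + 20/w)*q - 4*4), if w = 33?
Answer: 1181375/33 ≈ 35799.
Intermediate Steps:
q = 26
142*252 - ((-15/26 + 20/w)*q - 4*4) = 142*252 - ((-15/26 + 20/33)*26 - 4*4) = 35784 - ((-15*1/26 + 20*(1/33))*26 - 16) = 35784 - ((-15/26 + 20/33)*26 - 16) = 35784 - ((25/858)*26 - 16) = 35784 - (25/33 - 16) = 35784 - 1*(-503/33) = 35784 + 503/33 = 1181375/33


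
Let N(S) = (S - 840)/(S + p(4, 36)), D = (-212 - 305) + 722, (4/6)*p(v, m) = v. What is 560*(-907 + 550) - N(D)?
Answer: -42182485/211 ≈ -1.9992e+5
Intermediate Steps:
p(v, m) = 3*v/2
D = 205 (D = -517 + 722 = 205)
N(S) = (-840 + S)/(6 + S) (N(S) = (S - 840)/(S + (3/2)*4) = (-840 + S)/(S + 6) = (-840 + S)/(6 + S))
560*(-907 + 550) - N(D) = 560*(-907 + 550) - (-840 + 205)/(6 + 205) = 560*(-357) - (-635)/211 = -199920 - (-635)/211 = -199920 - 1*(-635/211) = -199920 + 635/211 = -42182485/211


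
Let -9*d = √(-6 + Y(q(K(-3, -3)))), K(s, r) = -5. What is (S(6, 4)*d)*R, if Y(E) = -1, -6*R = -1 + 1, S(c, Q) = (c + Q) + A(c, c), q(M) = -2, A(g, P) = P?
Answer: 0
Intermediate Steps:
S(c, Q) = Q + 2*c (S(c, Q) = (c + Q) + c = (Q + c) + c = Q + 2*c)
R = 0 (R = -(-1 + 1)/6 = -⅙*0 = 0)
d = -I*√7/9 (d = -√(-6 - 1)/9 = -I*√7/9 ≈ -0.29397*I)
(S(6, 4)*d)*R = ((4 + 2*6)*(-I*√7/9))*0 = ((4 + 12)*(-I*√7/9))*0 = (16*(-I*√7/9))*0 = -16*I*√7/9*0 = 0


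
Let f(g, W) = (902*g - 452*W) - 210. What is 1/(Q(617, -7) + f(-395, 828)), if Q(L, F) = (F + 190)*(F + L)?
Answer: -1/619126 ≈ -1.6152e-6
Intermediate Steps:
f(g, W) = -210 - 452*W + 902*g (f(g, W) = (-452*W + 902*g) - 210 = -210 - 452*W + 902*g)
Q(L, F) = (190 + F)*(F + L)
1/(Q(617, -7) + f(-395, 828)) = 1/(((-7)**2 + 190*(-7) + 190*617 - 7*617) + (-210 - 452*828 + 902*(-395))) = 1/((49 - 1330 + 117230 - 4319) + (-210 - 374256 - 356290)) = 1/(111630 - 730756) = 1/(-619126) = -1/619126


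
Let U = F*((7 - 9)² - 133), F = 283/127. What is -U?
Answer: 36507/127 ≈ 287.46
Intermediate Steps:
F = 283/127 (F = 283*(1/127) = 283/127 ≈ 2.2283)
U = -36507/127 (U = 283*((7 - 9)² - 133)/127 = 283*((-2)² - 133)/127 = 283*(4 - 133)/127 = (283/127)*(-129) = -36507/127 ≈ -287.46)
-U = -1*(-36507/127) = 36507/127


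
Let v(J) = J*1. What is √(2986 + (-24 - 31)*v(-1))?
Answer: √3041 ≈ 55.145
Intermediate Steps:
v(J) = J
√(2986 + (-24 - 31)*v(-1)) = √(2986 + (-24 - 31)*(-1)) = √(2986 - 55*(-1)) = √(2986 + 55) = √3041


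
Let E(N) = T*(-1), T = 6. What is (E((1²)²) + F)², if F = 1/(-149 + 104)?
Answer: 73441/2025 ≈ 36.267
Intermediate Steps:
F = -1/45 (F = 1/(-45) = -1/45 ≈ -0.022222)
E(N) = -6 (E(N) = 6*(-1) = -6)
(E((1²)²) + F)² = (-6 - 1/45)² = (-271/45)² = 73441/2025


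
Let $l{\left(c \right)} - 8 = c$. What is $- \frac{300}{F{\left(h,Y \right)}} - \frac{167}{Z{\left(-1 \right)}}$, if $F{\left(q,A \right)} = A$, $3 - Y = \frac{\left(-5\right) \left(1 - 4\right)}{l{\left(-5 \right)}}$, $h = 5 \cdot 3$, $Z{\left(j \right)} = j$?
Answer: $317$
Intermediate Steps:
$h = 15$
$l{\left(c \right)} = 8 + c$
$Y = -2$ ($Y = 3 - \frac{\left(-5\right) \left(1 - 4\right)}{8 - 5} = 3 - \frac{\left(-5\right) \left(-3\right)}{3} = 3 - 15 \cdot \frac{1}{3} = 3 - 5 = -2$)
$- \frac{300}{F{\left(h,Y \right)}} - \frac{167}{Z{\left(-1 \right)}} = - \frac{300}{-2} - \frac{167}{-1} = \left(-300\right) \left(- \frac{1}{2}\right) - -167 = 150 + 167 = 317$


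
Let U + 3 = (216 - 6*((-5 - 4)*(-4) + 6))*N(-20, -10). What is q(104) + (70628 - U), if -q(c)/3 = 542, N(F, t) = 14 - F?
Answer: 70229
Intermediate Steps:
q(c) = -1626 (q(c) = -3*542 = -1626)
U = -1227 (U = -3 + (216 - 6*((-5 - 4)*(-4) + 6))*(14 - 1*(-20)) = -3 + (216 - 6*(-9*(-4) + 6))*(14 + 20) = -3 + (216 - 6*(36 + 6))*34 = -3 + (216 - 6*42)*34 = -3 + (216 - 1*252)*34 = -3 + (216 - 252)*34 = -3 - 36*34 = -3 - 1224 = -1227)
q(104) + (70628 - U) = -1626 + (70628 - 1*(-1227)) = -1626 + (70628 + 1227) = -1626 + 71855 = 70229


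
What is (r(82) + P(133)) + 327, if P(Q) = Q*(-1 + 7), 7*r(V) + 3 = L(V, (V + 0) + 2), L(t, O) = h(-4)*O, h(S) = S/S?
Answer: 7956/7 ≈ 1136.6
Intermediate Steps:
h(S) = 1
L(t, O) = O (L(t, O) = 1*O = O)
r(V) = -⅐ + V/7 (r(V) = -3/7 + ((V + 0) + 2)/7 = -3/7 + (V + 2)/7 = -3/7 + (2 + V)/7 = -3/7 + (2/7 + V/7) = -⅐ + V/7)
P(Q) = 6*Q (P(Q) = Q*6 = 6*Q)
(r(82) + P(133)) + 327 = ((-⅐ + (⅐)*82) + 6*133) + 327 = ((-⅐ + 82/7) + 798) + 327 = (81/7 + 798) + 327 = 5667/7 + 327 = 7956/7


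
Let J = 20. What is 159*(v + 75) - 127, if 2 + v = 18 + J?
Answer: 17522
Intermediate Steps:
v = 36 (v = -2 + (18 + 20) = -2 + 38 = 36)
159*(v + 75) - 127 = 159*(36 + 75) - 127 = 159*111 - 127 = 17649 - 127 = 17522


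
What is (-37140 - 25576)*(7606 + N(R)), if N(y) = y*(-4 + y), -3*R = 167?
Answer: -6167930452/9 ≈ -6.8533e+8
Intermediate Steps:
R = -167/3 (R = -⅓*167 = -167/3 ≈ -55.667)
(-37140 - 25576)*(7606 + N(R)) = (-37140 - 25576)*(7606 - 167*(-4 - 167/3)/3) = -62716*(7606 - 167/3*(-179/3)) = -62716*(7606 + 29893/9) = -62716*98347/9 = -6167930452/9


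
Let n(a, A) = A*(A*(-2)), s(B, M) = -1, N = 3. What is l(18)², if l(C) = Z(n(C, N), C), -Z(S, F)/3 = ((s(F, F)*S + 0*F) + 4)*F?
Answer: 1411344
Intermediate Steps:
n(a, A) = -2*A² (n(a, A) = A*(-2*A) = -2*A²)
Z(S, F) = -3*F*(4 - S) (Z(S, F) = -3*((-S + 0*F) + 4)*F = -3*((-S + 0) + 4)*F = -3*(-S + 4)*F = -3*(4 - S)*F = -3*F*(4 - S))
l(C) = -66*C (l(C) = 3*C*(-4 - 2*3²) = 3*C*(-4 - 2*9) = 3*C*(-4 - 18) = 3*C*(-22) = -66*C)
l(18)² = (-66*18)² = (-1188)² = 1411344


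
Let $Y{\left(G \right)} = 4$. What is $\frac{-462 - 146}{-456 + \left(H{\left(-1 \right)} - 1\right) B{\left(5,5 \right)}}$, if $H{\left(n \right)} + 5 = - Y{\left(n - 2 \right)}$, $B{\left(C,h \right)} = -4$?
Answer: $\frac{19}{13} \approx 1.4615$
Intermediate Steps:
$H{\left(n \right)} = -9$ ($H{\left(n \right)} = -5 - 4 = -9$)
$\frac{-462 - 146}{-456 + \left(H{\left(-1 \right)} - 1\right) B{\left(5,5 \right)}} = \frac{-462 - 146}{-456 + \left(-9 - 1\right) \left(-4\right)} = - \frac{608}{-456 + \left(-9 - 1\right) \left(-4\right)} = - \frac{608}{-456 - -40} = - \frac{608}{-456 + 40} = - \frac{608}{-416} = \left(-608\right) \left(- \frac{1}{416}\right) = \frac{19}{13}$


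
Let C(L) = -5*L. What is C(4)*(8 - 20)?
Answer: 240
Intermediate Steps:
C(4)*(8 - 20) = (-5*4)*(8 - 20) = -20*(-12) = 240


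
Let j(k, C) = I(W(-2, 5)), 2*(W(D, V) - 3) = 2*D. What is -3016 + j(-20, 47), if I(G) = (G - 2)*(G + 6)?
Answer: -3023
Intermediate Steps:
W(D, V) = 3 + D (W(D, V) = 3 + (2*D)/2 = 3 + D)
I(G) = (-2 + G)*(6 + G)
j(k, C) = -7 (j(k, C) = -12 + (3 - 2)² + 4*(3 - 2) = -12 + 1² + 4*1 = -12 + 1 + 4 = -7)
-3016 + j(-20, 47) = -3016 - 7 = -3023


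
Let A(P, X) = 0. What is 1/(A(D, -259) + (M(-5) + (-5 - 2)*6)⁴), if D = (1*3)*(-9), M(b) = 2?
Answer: 1/2560000 ≈ 3.9062e-7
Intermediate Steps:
D = -27 (D = 3*(-9) = -27)
1/(A(D, -259) + (M(-5) + (-5 - 2)*6)⁴) = 1/(0 + (2 + (-5 - 2)*6)⁴) = 1/(0 + (2 - 7*6)⁴) = 1/(0 + (2 - 42)⁴) = 1/(0 + (-40)⁴) = 1/(0 + 2560000) = 1/2560000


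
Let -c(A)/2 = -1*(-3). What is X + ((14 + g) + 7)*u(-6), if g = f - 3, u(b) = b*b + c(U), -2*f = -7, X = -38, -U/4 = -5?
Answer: 607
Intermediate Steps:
U = 20 (U = -4*(-5) = 20)
f = 7/2 (f = -½*(-7) = 7/2 ≈ 3.5000)
c(A) = -6 (c(A) = -(-2)*(-3) = -2*3 = -6)
u(b) = -6 + b² (u(b) = b*b - 6 = b² - 6 = -6 + b²)
g = ½ (g = 7/2 - 3 = ½ ≈ 0.50000)
X + ((14 + g) + 7)*u(-6) = -38 + ((14 + ½) + 7)*(-6 + (-6)²) = -38 + (29/2 + 7)*(-6 + 36) = -38 + (43/2)*30 = -38 + 645 = 607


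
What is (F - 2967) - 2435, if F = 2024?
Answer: -3378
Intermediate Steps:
(F - 2967) - 2435 = (2024 - 2967) - 2435 = -943 - 2435 = -3378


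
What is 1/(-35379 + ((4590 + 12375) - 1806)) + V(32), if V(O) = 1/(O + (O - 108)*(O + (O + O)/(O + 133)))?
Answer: -934291/2026367520 ≈ -0.00046107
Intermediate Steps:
V(O) = 1/(O + (-108 + O)*(O + 2*O/(133 + O))) (V(O) = 1/(O + (-108 + O)*(O + (2*O)/(133 + O))) = 1/(O + (-108 + O)*(O + 2*O/(133 + O))))
1/(-35379 + ((4590 + 12375) - 1806)) + V(32) = 1/(-35379 + ((4590 + 12375) - 1806)) + (133 + 32)/(32*(-14447 + 32² + 28*32)) = 1/(-35379 + (16965 - 1806)) + (1/32)*165/(-14447 + 1024 + 896) = 1/(-35379 + 15159) + (1/32)*165/(-12527) = 1/(-20220) + (1/32)*(-1/12527)*165 = -1/20220 - 165/400864 = -934291/2026367520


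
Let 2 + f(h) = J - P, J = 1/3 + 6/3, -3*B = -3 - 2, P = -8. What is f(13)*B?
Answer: 125/9 ≈ 13.889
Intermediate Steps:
B = 5/3 (B = -(-3 - 2)/3 = -1/3*(-5) = 5/3 ≈ 1.6667)
J = 7/3 (J = 1*(1/3) + 6*(1/3) = 1/3 + 2 = 7/3 ≈ 2.3333)
f(h) = 25/3 (f(h) = -2 + (7/3 - 1*(-8)) = -2 + (7/3 + 8) = -2 + 31/3 = 25/3)
f(13)*B = (25/3)*(5/3) = 125/9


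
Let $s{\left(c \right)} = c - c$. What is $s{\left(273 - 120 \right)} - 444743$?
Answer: $-444743$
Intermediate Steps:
$s{\left(c \right)} = 0$
$s{\left(273 - 120 \right)} - 444743 = 0 - 444743 = -444743$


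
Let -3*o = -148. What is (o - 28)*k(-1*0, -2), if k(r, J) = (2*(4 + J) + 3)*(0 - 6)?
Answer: -896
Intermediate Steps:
o = 148/3 (o = -⅓*(-148) = 148/3 ≈ 49.333)
k(r, J) = -66 - 12*J (k(r, J) = ((8 + 2*J) + 3)*(-6) = (11 + 2*J)*(-6) = -66 - 12*J)
(o - 28)*k(-1*0, -2) = (148/3 - 28)*(-66 - 12*(-2)) = 64*(-66 + 24)/3 = (64/3)*(-42) = -896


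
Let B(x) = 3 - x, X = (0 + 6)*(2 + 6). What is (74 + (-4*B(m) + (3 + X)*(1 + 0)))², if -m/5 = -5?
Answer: 45369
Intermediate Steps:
m = 25 (m = -5*(-5) = 25)
X = 48 (X = 6*8 = 48)
(74 + (-4*B(m) + (3 + X)*(1 + 0)))² = (74 + (-4*(3 - 1*25) + (3 + 48)*(1 + 0)))² = (74 + (-4*(3 - 25) + 51*1))² = (74 + (-4*(-22) + 51))² = (74 + (88 + 51))² = (74 + 139)² = 213² = 45369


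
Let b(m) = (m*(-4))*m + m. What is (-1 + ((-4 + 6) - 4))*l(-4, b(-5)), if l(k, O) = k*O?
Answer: -1260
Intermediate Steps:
b(m) = m - 4*m**2 (b(m) = (-4*m)*m + m = -4*m**2 + m = m - 4*m**2)
l(k, O) = O*k
(-1 + ((-4 + 6) - 4))*l(-4, b(-5)) = (-1 + ((-4 + 6) - 4))*(-5*(1 - 4*(-5))*(-4)) = (-1 + (2 - 4))*(-5*(1 + 20)*(-4)) = (-1 - 2)*(-5*21*(-4)) = -(-315)*(-4) = -3*420 = -1260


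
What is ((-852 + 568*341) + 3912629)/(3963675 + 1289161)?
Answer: 4105465/5252836 ≈ 0.78157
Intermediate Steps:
((-852 + 568*341) + 3912629)/(3963675 + 1289161) = ((-852 + 193688) + 3912629)/5252836 = (192836 + 3912629)*(1/5252836) = 4105465*(1/5252836) = 4105465/5252836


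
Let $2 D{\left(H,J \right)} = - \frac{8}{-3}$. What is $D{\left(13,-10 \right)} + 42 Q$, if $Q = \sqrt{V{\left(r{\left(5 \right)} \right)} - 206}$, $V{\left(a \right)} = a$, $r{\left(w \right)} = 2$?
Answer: $\frac{4}{3} + 84 i \sqrt{51} \approx 1.3333 + 599.88 i$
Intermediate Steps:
$D{\left(H,J \right)} = \frac{4}{3}$ ($D{\left(H,J \right)} = \frac{\left(-8\right) \frac{1}{-3}}{2} = \frac{\left(-8\right) \left(- \frac{1}{3}\right)}{2} = \frac{1}{2} \cdot \frac{8}{3} = \frac{4}{3}$)
$Q = 2 i \sqrt{51}$ ($Q = \sqrt{2 - 206} = \sqrt{-204} = 2 i \sqrt{51} \approx 14.283 i$)
$D{\left(13,-10 \right)} + 42 Q = \frac{4}{3} + 42 \cdot 2 i \sqrt{51} = \frac{4}{3} + 84 i \sqrt{51}$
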